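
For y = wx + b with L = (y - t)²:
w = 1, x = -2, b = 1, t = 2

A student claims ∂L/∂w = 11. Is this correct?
Incorrect

y = (1)(-2) + 1 = -1
∂L/∂y = 2(y - t) = 2(-1 - 2) = -6
∂y/∂w = x = -2
∂L/∂w = -6 × -2 = 12

Claimed value: 11
Incorrect: The correct gradient is 12.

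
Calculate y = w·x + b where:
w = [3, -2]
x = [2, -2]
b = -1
y = 9

y = (3)(2) + (-2)(-2) + -1 = 9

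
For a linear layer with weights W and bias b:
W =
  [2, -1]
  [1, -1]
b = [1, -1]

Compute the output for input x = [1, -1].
y = [4, 1]

Wx = [2×1 + -1×-1, 1×1 + -1×-1]
   = [3, 2]
y = Wx + b = [3 + 1, 2 + -1] = [4, 1]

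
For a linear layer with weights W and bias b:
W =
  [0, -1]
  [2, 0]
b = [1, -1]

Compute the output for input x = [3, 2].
y = [-1, 5]

Wx = [0×3 + -1×2, 2×3 + 0×2]
   = [-2, 6]
y = Wx + b = [-2 + 1, 6 + -1] = [-1, 5]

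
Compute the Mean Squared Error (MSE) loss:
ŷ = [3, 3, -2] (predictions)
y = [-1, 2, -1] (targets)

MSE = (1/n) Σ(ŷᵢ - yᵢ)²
MSE = 6

MSE = (1/3)((3--1)² + (3-2)² + (-2--1)²) = (1/3)(16 + 1 + 1) = 6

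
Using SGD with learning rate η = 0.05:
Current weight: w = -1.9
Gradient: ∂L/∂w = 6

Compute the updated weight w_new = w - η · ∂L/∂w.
w_new = -2.2

w_new = w - η·∂L/∂w = -1.9 - 0.05×(6) = -1.9 - (0.3) = -2.2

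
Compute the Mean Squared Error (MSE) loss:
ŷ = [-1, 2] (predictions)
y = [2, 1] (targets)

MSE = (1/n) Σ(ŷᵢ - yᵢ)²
MSE = 5

MSE = (1/2)((-1-2)² + (2-1)²) = (1/2)(9 + 1) = 5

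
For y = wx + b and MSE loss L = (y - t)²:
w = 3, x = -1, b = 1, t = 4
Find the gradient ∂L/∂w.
∂L/∂w = 12

y = wx + b = (3)(-1) + 1 = -2
∂L/∂y = 2(y - t) = 2(-2 - 4) = -12
∂y/∂w = x = -1
∂L/∂w = ∂L/∂y · ∂y/∂w = -12 × -1 = 12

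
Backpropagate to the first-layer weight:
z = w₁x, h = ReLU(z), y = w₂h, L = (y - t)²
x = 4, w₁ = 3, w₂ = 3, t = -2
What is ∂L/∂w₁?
∂L/∂w₁ = 912

Forward pass:
z = w₁x = 3×4 = 12
h = ReLU(12) = 12
y = w₂h = 3×12 = 36

Backward pass:
∂L/∂y = 2(y - t) = 2(36 - -2) = 76
∂y/∂h = w₂ = 3
∂h/∂z = 1 (ReLU derivative)
∂z/∂w₁ = x = 4

∂L/∂w₁ = 76 × 3 × 1 × 4 = 912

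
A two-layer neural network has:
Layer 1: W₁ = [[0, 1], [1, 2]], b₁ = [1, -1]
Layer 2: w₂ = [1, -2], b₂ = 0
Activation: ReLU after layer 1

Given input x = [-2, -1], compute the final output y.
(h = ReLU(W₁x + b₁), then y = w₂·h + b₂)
y = 0

Layer 1 pre-activation: z₁ = [0, -5]
After ReLU: h = [0, 0]
Layer 2 output: y = 1×0 + -2×0 + 0 = 0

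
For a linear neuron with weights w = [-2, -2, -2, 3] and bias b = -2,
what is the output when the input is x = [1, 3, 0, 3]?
y = -1

y = (-2)(1) + (-2)(3) + (-2)(0) + (3)(3) + -2 = -1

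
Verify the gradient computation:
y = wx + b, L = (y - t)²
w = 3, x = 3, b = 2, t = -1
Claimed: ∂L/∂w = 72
Correct

y = (3)(3) + 2 = 11
∂L/∂y = 2(y - t) = 2(11 - -1) = 24
∂y/∂w = x = 3
∂L/∂w = 24 × 3 = 72

Claimed value: 72
Correct: The correct gradient is 72.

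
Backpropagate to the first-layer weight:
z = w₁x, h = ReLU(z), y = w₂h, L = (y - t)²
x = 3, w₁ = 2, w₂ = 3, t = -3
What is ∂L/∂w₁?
∂L/∂w₁ = 378

Forward pass:
z = w₁x = 2×3 = 6
h = ReLU(6) = 6
y = w₂h = 3×6 = 18

Backward pass:
∂L/∂y = 2(y - t) = 2(18 - -3) = 42
∂y/∂h = w₂ = 3
∂h/∂z = 1 (ReLU derivative)
∂z/∂w₁ = x = 3

∂L/∂w₁ = 42 × 3 × 1 × 3 = 378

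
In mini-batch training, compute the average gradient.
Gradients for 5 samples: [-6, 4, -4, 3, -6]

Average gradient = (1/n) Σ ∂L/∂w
Average gradient = -1.8

Average = (1/5)(-6 + 4 + -4 + 3 + -6) = -9/5 = -1.8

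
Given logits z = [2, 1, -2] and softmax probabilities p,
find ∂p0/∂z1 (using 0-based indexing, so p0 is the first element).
∂p0/∂z1 = -0.1915

p = softmax(z) = [0.7214, 0.2654, 0.01321]
p0 = 0.7214, p1 = 0.2654

∂p0/∂z1 = -p0 × p1 = -0.7214 × 0.2654 = -0.1915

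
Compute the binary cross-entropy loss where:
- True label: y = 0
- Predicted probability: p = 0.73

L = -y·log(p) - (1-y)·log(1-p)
L = 1.309

L = -0·log(0.73) - 1·log(0.27) = -log(0.27) = 1.309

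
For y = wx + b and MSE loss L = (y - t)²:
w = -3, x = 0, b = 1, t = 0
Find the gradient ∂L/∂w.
∂L/∂w = 0

y = wx + b = (-3)(0) + 1 = 1
∂L/∂y = 2(y - t) = 2(1 - 0) = 2
∂y/∂w = x = 0
∂L/∂w = ∂L/∂y · ∂y/∂w = 2 × 0 = 0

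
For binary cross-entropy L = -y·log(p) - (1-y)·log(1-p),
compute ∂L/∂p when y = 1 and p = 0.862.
∂L/∂p = -1.16

∂L/∂p = -y/p + (1-y)/(1-p) = -1/0.862 + 0 = -1.16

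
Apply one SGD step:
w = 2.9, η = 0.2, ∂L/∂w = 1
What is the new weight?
w_new = 2.7

w_new = w - η·∂L/∂w = 2.9 - 0.2×(1) = 2.9 - (0.2) = 2.7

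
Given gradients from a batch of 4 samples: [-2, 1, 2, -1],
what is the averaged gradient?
Average gradient = 0

Average = (1/4)(-2 + 1 + 2 + -1) = 0/4 = 0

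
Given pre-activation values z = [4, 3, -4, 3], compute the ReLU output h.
h = [4, 3, 0, 3]

ReLU applied element-wise: max(0,4)=4, max(0,3)=3, max(0,-4)=0, max(0,3)=3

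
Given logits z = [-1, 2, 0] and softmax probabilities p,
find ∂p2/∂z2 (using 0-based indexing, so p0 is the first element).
∂p2/∂z2 = 0.1012

p = softmax(z) = [0.04201, 0.8438, 0.1142]
p2 = 0.1142

∂p2/∂z2 = p2(1 - p2) = 0.1142 × (1 - 0.1142) = 0.1012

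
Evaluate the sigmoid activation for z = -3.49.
0.0296

sigmoid(-3.49) = 1/(1 + e^(3.49)) = 1/(1 + 32.79) = 0.0296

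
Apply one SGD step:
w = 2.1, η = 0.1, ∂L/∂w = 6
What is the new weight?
w_new = 1.5

w_new = w - η·∂L/∂w = 2.1 - 0.1×(6) = 2.1 - (0.6) = 1.5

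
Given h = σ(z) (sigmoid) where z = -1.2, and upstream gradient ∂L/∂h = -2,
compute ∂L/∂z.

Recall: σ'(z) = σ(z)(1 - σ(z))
∂L/∂z = -0.3558

σ(-1.2) = 0.2315
σ'(-1.2) = σ(-1.2)(1 - σ(-1.2)) = 0.2315 × 0.7685 = 0.1779
∂L/∂z = ∂L/∂h · σ'(z) = -2 × 0.1779 = -0.3558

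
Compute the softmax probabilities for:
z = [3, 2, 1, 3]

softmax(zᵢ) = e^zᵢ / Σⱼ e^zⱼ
p = [0.3995, 0.147, 0.0541, 0.3995]

exp(z) = [20.09, 7.389, 2.718, 20.09]
Sum = 50.28
p = [0.3995, 0.147, 0.0541, 0.3995]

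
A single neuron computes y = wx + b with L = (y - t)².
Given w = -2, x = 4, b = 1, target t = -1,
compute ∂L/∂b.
∂L/∂b = -12

y = wx + b = (-2)(4) + 1 = -7
∂L/∂y = 2(y - t) = 2(-7 - -1) = -12
∂y/∂b = 1
∂L/∂b = ∂L/∂y · ∂y/∂b = -12 × 1 = -12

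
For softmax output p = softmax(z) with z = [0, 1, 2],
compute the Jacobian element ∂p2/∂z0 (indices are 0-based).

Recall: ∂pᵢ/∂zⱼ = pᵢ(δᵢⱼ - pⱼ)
∂p2/∂z0 = -0.05989

p = softmax(z) = [0.09003, 0.2447, 0.6652]
p2 = 0.6652, p0 = 0.09003

∂p2/∂z0 = -p2 × p0 = -0.6652 × 0.09003 = -0.05989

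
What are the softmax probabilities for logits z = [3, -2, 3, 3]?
p = [0.3326, 0.0022, 0.3326, 0.3326]

exp(z) = [20.09, 0.1353, 20.09, 20.09]
Sum = 60.39
p = [0.3326, 0.0022, 0.3326, 0.3326]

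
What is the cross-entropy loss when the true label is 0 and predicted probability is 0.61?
L = 0.9416

L = -0·log(0.61) - 1·log(0.39) = -log(0.39) = 0.9416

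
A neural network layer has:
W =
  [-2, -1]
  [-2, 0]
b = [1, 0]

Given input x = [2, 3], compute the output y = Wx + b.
y = [-6, -4]

Wx = [-2×2 + -1×3, -2×2 + 0×3]
   = [-7, -4]
y = Wx + b = [-7 + 1, -4 + 0] = [-6, -4]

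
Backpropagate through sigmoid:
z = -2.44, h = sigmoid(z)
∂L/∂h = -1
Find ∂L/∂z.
∂L/∂z = -0.07375

σ(-2.44) = 0.08017
σ'(-2.44) = σ(-2.44)(1 - σ(-2.44)) = 0.08017 × 0.9198 = 0.07375
∂L/∂z = ∂L/∂h · σ'(z) = -1 × 0.07375 = -0.07375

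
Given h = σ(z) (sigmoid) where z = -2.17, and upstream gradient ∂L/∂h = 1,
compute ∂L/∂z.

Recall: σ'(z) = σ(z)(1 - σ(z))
∂L/∂z = 0.09198

σ(-2.17) = 0.1025
σ'(-2.17) = σ(-2.17)(1 - σ(-2.17)) = 0.1025 × 0.8975 = 0.09198
∂L/∂z = ∂L/∂h · σ'(z) = 1 × 0.09198 = 0.09198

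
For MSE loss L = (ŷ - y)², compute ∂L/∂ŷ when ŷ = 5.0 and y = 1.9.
∂L/∂ŷ = 6.2

∂L/∂ŷ = 2(ŷ - y) = 2(5.0 - 1.9) = 2(3.1) = 6.2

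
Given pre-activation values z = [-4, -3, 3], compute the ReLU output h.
h = [0, 0, 3]

ReLU applied element-wise: max(0,-4)=0, max(0,-3)=0, max(0,3)=3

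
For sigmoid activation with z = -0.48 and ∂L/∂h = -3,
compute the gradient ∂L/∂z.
∂L/∂z = -0.7084

σ(-0.48) = 0.3823
σ'(-0.48) = σ(-0.48)(1 - σ(-0.48)) = 0.3823 × 0.6177 = 0.2361
∂L/∂z = ∂L/∂h · σ'(z) = -3 × 0.2361 = -0.7084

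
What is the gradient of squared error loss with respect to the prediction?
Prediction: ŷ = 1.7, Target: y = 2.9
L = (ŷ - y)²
∂L/∂ŷ = -2.4

∂L/∂ŷ = 2(ŷ - y) = 2(1.7 - 2.9) = 2(-1.2) = -2.4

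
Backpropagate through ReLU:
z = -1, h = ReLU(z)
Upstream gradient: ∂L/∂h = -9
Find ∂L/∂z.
∂L/∂z = 0

h = ReLU(-1) = 0
Since z < 0: ∂h/∂z = 0
∂L/∂z = ∂L/∂h · ∂h/∂z = -9 × 0 = 0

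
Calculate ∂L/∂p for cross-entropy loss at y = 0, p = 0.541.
∂L/∂p = 2.179

∂L/∂p = -y/p + (1-y)/(1-p) = 0 + 1/0.459 = 2.179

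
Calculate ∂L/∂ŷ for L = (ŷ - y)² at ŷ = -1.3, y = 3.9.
∂L/∂ŷ = -10.4

∂L/∂ŷ = 2(ŷ - y) = 2(-1.3 - 3.9) = 2(-5.2) = -10.4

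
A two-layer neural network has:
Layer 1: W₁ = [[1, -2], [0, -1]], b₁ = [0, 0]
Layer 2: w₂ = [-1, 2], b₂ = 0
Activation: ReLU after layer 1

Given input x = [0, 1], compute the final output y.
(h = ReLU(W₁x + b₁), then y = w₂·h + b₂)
y = 0

Layer 1 pre-activation: z₁ = [-2, -1]
After ReLU: h = [0, 0]
Layer 2 output: y = -1×0 + 2×0 + 0 = 0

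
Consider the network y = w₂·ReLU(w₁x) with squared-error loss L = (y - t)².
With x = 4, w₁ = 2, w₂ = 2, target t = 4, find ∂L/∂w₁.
∂L/∂w₁ = 192

Forward pass:
z = w₁x = 2×4 = 8
h = ReLU(8) = 8
y = w₂h = 2×8 = 16

Backward pass:
∂L/∂y = 2(y - t) = 2(16 - 4) = 24
∂y/∂h = w₂ = 2
∂h/∂z = 1 (ReLU derivative)
∂z/∂w₁ = x = 4

∂L/∂w₁ = 24 × 2 × 1 × 4 = 192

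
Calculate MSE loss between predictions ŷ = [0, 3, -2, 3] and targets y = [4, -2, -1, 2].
MSE = 10.75

MSE = (1/4)((0-4)² + (3--2)² + (-2--1)² + (3-2)²) = (1/4)(16 + 25 + 1 + 1) = 10.75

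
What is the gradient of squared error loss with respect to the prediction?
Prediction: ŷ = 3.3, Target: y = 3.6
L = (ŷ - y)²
∂L/∂ŷ = -0.6

∂L/∂ŷ = 2(ŷ - y) = 2(3.3 - 3.6) = 2(-0.3) = -0.6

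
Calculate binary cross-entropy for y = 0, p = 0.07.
L = 0.07257

L = -0·log(0.07) - 1·log(0.93) = -log(0.93) = 0.07257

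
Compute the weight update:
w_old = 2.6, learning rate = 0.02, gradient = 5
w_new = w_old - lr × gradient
w_new = 2.5

w_new = w - η·∂L/∂w = 2.6 - 0.02×(5) = 2.6 - (0.1) = 2.5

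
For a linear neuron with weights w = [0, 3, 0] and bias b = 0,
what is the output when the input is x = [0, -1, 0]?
y = -3

y = (0)(0) + (3)(-1) + (0)(0) + 0 = -3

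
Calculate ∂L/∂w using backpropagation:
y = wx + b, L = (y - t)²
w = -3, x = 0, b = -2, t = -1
∂L/∂w = 0

y = wx + b = (-3)(0) + -2 = -2
∂L/∂y = 2(y - t) = 2(-2 - -1) = -2
∂y/∂w = x = 0
∂L/∂w = ∂L/∂y · ∂y/∂w = -2 × 0 = 0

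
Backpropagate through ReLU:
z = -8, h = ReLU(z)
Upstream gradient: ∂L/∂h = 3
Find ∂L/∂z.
∂L/∂z = 0

h = ReLU(-8) = 0
Since z < 0: ∂h/∂z = 0
∂L/∂z = ∂L/∂h · ∂h/∂z = 3 × 0 = 0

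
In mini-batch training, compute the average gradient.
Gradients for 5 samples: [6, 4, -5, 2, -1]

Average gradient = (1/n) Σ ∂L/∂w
Average gradient = 1.2

Average = (1/5)(6 + 4 + -5 + 2 + -1) = 6/5 = 1.2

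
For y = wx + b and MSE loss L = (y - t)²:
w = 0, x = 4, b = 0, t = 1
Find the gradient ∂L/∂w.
∂L/∂w = -8

y = wx + b = (0)(4) + 0 = 0
∂L/∂y = 2(y - t) = 2(0 - 1) = -2
∂y/∂w = x = 4
∂L/∂w = ∂L/∂y · ∂y/∂w = -2 × 4 = -8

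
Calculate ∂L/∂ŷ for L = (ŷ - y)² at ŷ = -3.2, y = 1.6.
∂L/∂ŷ = -9.6

∂L/∂ŷ = 2(ŷ - y) = 2(-3.2 - 1.6) = 2(-4.8) = -9.6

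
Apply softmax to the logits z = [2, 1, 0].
p = [0.6652, 0.2447, 0.09]

exp(z) = [7.389, 2.718, 1]
Sum = 11.11
p = [0.6652, 0.2447, 0.09]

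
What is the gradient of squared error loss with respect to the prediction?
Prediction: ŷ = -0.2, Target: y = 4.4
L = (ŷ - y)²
∂L/∂ŷ = -9.2

∂L/∂ŷ = 2(ŷ - y) = 2(-0.2 - 4.4) = 2(-4.6) = -9.2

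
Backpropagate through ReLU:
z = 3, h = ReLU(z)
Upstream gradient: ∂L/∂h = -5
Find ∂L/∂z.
∂L/∂z = -5

h = ReLU(3) = 3
Since z > 0: ∂h/∂z = 1
∂L/∂z = ∂L/∂h · ∂h/∂z = -5 × 1 = -5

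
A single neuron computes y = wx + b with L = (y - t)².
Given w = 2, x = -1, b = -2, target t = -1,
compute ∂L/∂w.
∂L/∂w = 6

y = wx + b = (2)(-1) + -2 = -4
∂L/∂y = 2(y - t) = 2(-4 - -1) = -6
∂y/∂w = x = -1
∂L/∂w = ∂L/∂y · ∂y/∂w = -6 × -1 = 6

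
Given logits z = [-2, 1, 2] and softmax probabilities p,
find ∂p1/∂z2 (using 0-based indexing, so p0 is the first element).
∂p1/∂z2 = -0.1915

p = softmax(z) = [0.01321, 0.2654, 0.7214]
p1 = 0.2654, p2 = 0.7214

∂p1/∂z2 = -p1 × p2 = -0.2654 × 0.7214 = -0.1915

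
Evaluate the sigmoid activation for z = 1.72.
0.8481

sigmoid(1.72) = 1/(1 + e^(-1.72)) = 1/(1 + 0.1791) = 0.8481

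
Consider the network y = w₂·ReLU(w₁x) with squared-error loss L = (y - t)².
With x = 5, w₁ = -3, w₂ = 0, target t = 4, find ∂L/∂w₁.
∂L/∂w₁ = 0

Forward pass:
z = w₁x = -3×5 = -15
h = ReLU(-15) = 0
y = w₂h = 0×0 = 0

Backward pass:
∂L/∂y = 2(y - t) = 2(0 - 4) = -8
∂y/∂h = w₂ = 0
∂h/∂z = 0 (ReLU derivative)
∂z/∂w₁ = x = 5

∂L/∂w₁ = -8 × 0 × 0 × 5 = 0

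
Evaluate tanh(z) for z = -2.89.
-0.9938

tanh(-2.89) = (e^(-2.89) - e^(2.89))/(e^(-2.89) + e^(2.89)) = -0.9938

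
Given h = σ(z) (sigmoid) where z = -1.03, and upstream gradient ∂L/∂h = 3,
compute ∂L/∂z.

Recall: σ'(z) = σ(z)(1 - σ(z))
∂L/∂z = 0.5816

σ(-1.03) = 0.2631
σ'(-1.03) = σ(-1.03)(1 - σ(-1.03)) = 0.2631 × 0.7369 = 0.1939
∂L/∂z = ∂L/∂h · σ'(z) = 3 × 0.1939 = 0.5816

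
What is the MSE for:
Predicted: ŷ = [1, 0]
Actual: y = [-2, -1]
MSE = 5

MSE = (1/2)((1--2)² + (0--1)²) = (1/2)(9 + 1) = 5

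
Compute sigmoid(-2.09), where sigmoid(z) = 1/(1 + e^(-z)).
0.1101

sigmoid(-2.09) = 1/(1 + e^(2.09)) = 1/(1 + 8.085) = 0.1101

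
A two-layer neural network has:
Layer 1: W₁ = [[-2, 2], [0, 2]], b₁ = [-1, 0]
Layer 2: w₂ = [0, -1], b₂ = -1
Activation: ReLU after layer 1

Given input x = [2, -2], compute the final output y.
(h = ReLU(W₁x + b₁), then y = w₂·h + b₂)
y = -1

Layer 1 pre-activation: z₁ = [-9, -4]
After ReLU: h = [0, 0]
Layer 2 output: y = 0×0 + -1×0 + -1 = -1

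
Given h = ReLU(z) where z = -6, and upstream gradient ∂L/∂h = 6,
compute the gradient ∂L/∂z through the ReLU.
∂L/∂z = 0

h = ReLU(-6) = 0
Since z < 0: ∂h/∂z = 0
∂L/∂z = ∂L/∂h · ∂h/∂z = 6 × 0 = 0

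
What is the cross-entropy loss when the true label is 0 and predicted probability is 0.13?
L = 0.1393

L = -0·log(0.13) - 1·log(0.87) = -log(0.87) = 0.1393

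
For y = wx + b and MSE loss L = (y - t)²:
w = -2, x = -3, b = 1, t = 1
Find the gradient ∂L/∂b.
∂L/∂b = 12

y = wx + b = (-2)(-3) + 1 = 7
∂L/∂y = 2(y - t) = 2(7 - 1) = 12
∂y/∂b = 1
∂L/∂b = ∂L/∂y · ∂y/∂b = 12 × 1 = 12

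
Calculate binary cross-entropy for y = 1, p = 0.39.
L = 0.9416

L = -1·log(0.39) - 0·log(0.61) = -log(0.39) = 0.9416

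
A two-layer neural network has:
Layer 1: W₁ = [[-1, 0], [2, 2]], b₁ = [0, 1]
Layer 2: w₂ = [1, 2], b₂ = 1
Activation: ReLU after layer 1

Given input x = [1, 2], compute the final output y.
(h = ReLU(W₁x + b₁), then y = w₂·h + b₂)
y = 15

Layer 1 pre-activation: z₁ = [-1, 7]
After ReLU: h = [0, 7]
Layer 2 output: y = 1×0 + 2×7 + 1 = 15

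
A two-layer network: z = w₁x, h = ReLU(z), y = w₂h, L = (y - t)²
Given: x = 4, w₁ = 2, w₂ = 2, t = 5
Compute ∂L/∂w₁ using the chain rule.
∂L/∂w₁ = 176

Forward pass:
z = w₁x = 2×4 = 8
h = ReLU(8) = 8
y = w₂h = 2×8 = 16

Backward pass:
∂L/∂y = 2(y - t) = 2(16 - 5) = 22
∂y/∂h = w₂ = 2
∂h/∂z = 1 (ReLU derivative)
∂z/∂w₁ = x = 4

∂L/∂w₁ = 22 × 2 × 1 × 4 = 176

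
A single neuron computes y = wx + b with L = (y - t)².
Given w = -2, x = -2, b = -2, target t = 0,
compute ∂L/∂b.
∂L/∂b = 4

y = wx + b = (-2)(-2) + -2 = 2
∂L/∂y = 2(y - t) = 2(2 - 0) = 4
∂y/∂b = 1
∂L/∂b = ∂L/∂y · ∂y/∂b = 4 × 1 = 4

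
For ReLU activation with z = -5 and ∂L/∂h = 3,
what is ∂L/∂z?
∂L/∂z = 0

h = ReLU(-5) = 0
Since z < 0: ∂h/∂z = 0
∂L/∂z = ∂L/∂h · ∂h/∂z = 3 × 0 = 0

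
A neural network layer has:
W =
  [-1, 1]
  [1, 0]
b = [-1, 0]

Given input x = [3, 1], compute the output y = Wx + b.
y = [-3, 3]

Wx = [-1×3 + 1×1, 1×3 + 0×1]
   = [-2, 3]
y = Wx + b = [-2 + -1, 3 + 0] = [-3, 3]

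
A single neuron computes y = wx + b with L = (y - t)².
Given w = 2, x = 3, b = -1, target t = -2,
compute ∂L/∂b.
∂L/∂b = 14

y = wx + b = (2)(3) + -1 = 5
∂L/∂y = 2(y - t) = 2(5 - -2) = 14
∂y/∂b = 1
∂L/∂b = ∂L/∂y · ∂y/∂b = 14 × 1 = 14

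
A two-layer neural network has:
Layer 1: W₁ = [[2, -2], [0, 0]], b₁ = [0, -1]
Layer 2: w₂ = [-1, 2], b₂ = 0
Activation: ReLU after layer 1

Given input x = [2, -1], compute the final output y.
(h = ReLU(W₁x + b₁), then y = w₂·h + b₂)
y = -6

Layer 1 pre-activation: z₁ = [6, -1]
After ReLU: h = [6, 0]
Layer 2 output: y = -1×6 + 2×0 + 0 = -6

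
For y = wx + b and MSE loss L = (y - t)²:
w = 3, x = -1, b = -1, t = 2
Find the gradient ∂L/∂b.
∂L/∂b = -12

y = wx + b = (3)(-1) + -1 = -4
∂L/∂y = 2(y - t) = 2(-4 - 2) = -12
∂y/∂b = 1
∂L/∂b = ∂L/∂y · ∂y/∂b = -12 × 1 = -12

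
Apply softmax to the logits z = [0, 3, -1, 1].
p = [0.0414, 0.831, 0.0152, 0.1125]

exp(z) = [1, 20.09, 0.3679, 2.718]
Sum = 24.17
p = [0.0414, 0.831, 0.0152, 0.1125]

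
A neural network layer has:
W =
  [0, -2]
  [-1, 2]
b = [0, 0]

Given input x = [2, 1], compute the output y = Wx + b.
y = [-2, 0]

Wx = [0×2 + -2×1, -1×2 + 2×1]
   = [-2, 0]
y = Wx + b = [-2 + 0, 0 + 0] = [-2, 0]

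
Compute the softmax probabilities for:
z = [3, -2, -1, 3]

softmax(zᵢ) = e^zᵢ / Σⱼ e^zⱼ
p = [0.4938, 0.0033, 0.009, 0.4938]

exp(z) = [20.09, 0.1353, 0.3679, 20.09]
Sum = 40.67
p = [0.4938, 0.0033, 0.009, 0.4938]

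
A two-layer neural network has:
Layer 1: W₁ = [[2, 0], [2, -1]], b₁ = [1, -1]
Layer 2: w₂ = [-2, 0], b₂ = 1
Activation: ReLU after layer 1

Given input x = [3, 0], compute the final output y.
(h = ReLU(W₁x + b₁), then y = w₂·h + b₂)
y = -13

Layer 1 pre-activation: z₁ = [7, 5]
After ReLU: h = [7, 5]
Layer 2 output: y = -2×7 + 0×5 + 1 = -13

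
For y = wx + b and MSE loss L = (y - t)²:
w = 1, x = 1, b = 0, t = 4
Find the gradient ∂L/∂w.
∂L/∂w = -6

y = wx + b = (1)(1) + 0 = 1
∂L/∂y = 2(y - t) = 2(1 - 4) = -6
∂y/∂w = x = 1
∂L/∂w = ∂L/∂y · ∂y/∂w = -6 × 1 = -6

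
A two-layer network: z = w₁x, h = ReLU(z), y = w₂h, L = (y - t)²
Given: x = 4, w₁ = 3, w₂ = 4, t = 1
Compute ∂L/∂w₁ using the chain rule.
∂L/∂w₁ = 1504

Forward pass:
z = w₁x = 3×4 = 12
h = ReLU(12) = 12
y = w₂h = 4×12 = 48

Backward pass:
∂L/∂y = 2(y - t) = 2(48 - 1) = 94
∂y/∂h = w₂ = 4
∂h/∂z = 1 (ReLU derivative)
∂z/∂w₁ = x = 4

∂L/∂w₁ = 94 × 4 × 1 × 4 = 1504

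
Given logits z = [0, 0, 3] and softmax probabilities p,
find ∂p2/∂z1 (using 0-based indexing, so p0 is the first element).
∂p2/∂z1 = -0.04118

p = softmax(z) = [0.04528, 0.04528, 0.9094]
p2 = 0.9094, p1 = 0.04528

∂p2/∂z1 = -p2 × p1 = -0.9094 × 0.04528 = -0.04118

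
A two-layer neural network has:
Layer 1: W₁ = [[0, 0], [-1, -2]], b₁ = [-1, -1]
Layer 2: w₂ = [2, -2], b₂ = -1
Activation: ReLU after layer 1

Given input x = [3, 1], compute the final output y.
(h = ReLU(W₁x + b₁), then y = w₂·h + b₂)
y = -1

Layer 1 pre-activation: z₁ = [-1, -6]
After ReLU: h = [0, 0]
Layer 2 output: y = 2×0 + -2×0 + -1 = -1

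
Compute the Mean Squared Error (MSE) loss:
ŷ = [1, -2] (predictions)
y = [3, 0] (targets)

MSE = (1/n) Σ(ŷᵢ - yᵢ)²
MSE = 4

MSE = (1/2)((1-3)² + (-2-0)²) = (1/2)(4 + 4) = 4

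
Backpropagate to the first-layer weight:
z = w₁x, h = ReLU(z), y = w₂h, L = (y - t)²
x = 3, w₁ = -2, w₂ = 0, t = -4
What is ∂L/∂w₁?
∂L/∂w₁ = 0

Forward pass:
z = w₁x = -2×3 = -6
h = ReLU(-6) = 0
y = w₂h = 0×0 = 0

Backward pass:
∂L/∂y = 2(y - t) = 2(0 - -4) = 8
∂y/∂h = w₂ = 0
∂h/∂z = 0 (ReLU derivative)
∂z/∂w₁ = x = 3

∂L/∂w₁ = 8 × 0 × 0 × 3 = 0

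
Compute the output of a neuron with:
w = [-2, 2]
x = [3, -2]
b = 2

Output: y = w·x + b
y = -8

y = (-2)(3) + (2)(-2) + 2 = -8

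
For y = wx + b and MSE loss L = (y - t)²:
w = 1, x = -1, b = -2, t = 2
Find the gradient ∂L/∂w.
∂L/∂w = 10

y = wx + b = (1)(-1) + -2 = -3
∂L/∂y = 2(y - t) = 2(-3 - 2) = -10
∂y/∂w = x = -1
∂L/∂w = ∂L/∂y · ∂y/∂w = -10 × -1 = 10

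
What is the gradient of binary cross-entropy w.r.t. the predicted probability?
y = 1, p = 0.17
∂L/∂p = -5.882

∂L/∂p = -y/p + (1-y)/(1-p) = -1/0.17 + 0 = -5.882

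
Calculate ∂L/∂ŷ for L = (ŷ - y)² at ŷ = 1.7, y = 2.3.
∂L/∂ŷ = -1.2

∂L/∂ŷ = 2(ŷ - y) = 2(1.7 - 2.3) = 2(-0.6) = -1.2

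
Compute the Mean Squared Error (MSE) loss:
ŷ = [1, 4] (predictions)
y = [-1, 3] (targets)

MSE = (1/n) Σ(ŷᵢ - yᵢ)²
MSE = 2.5

MSE = (1/2)((1--1)² + (4-3)²) = (1/2)(4 + 1) = 2.5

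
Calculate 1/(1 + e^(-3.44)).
0.9689

sigmoid(3.44) = 1/(1 + e^(-3.44)) = 1/(1 + 0.03206) = 0.9689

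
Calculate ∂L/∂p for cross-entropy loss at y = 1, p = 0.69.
∂L/∂p = -1.449

∂L/∂p = -y/p + (1-y)/(1-p) = -1/0.69 + 0 = -1.449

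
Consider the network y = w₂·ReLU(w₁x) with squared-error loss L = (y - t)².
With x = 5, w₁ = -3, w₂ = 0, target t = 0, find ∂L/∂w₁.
∂L/∂w₁ = 0

Forward pass:
z = w₁x = -3×5 = -15
h = ReLU(-15) = 0
y = w₂h = 0×0 = 0

Backward pass:
∂L/∂y = 2(y - t) = 2(0 - 0) = 0
∂y/∂h = w₂ = 0
∂h/∂z = 0 (ReLU derivative)
∂z/∂w₁ = x = 5

∂L/∂w₁ = 0 × 0 × 0 × 5 = 0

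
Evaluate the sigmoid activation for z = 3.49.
0.9704

sigmoid(3.49) = 1/(1 + e^(-3.49)) = 1/(1 + 0.0305) = 0.9704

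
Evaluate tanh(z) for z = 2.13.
0.9721

tanh(2.13) = (e^(2.13) - e^(-2.13))/(e^(2.13) + e^(-2.13)) = 0.9721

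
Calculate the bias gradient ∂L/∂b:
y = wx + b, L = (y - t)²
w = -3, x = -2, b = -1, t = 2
∂L/∂b = 6

y = wx + b = (-3)(-2) + -1 = 5
∂L/∂y = 2(y - t) = 2(5 - 2) = 6
∂y/∂b = 1
∂L/∂b = ∂L/∂y · ∂y/∂b = 6 × 1 = 6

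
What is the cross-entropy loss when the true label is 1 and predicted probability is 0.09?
L = 2.408

L = -1·log(0.09) - 0·log(0.91) = -log(0.09) = 2.408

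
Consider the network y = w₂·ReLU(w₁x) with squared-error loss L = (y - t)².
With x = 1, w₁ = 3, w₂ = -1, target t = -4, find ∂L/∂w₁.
∂L/∂w₁ = -2

Forward pass:
z = w₁x = 3×1 = 3
h = ReLU(3) = 3
y = w₂h = -1×3 = -3

Backward pass:
∂L/∂y = 2(y - t) = 2(-3 - -4) = 2
∂y/∂h = w₂ = -1
∂h/∂z = 1 (ReLU derivative)
∂z/∂w₁ = x = 1

∂L/∂w₁ = 2 × -1 × 1 × 1 = -2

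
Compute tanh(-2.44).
-0.9849

tanh(-2.44) = (e^(-2.44) - e^(2.44))/(e^(-2.44) + e^(2.44)) = -0.9849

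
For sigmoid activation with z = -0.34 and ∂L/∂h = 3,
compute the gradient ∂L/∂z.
∂L/∂z = 0.7287

σ(-0.34) = 0.4158
σ'(-0.34) = σ(-0.34)(1 - σ(-0.34)) = 0.4158 × 0.5842 = 0.2429
∂L/∂z = ∂L/∂h · σ'(z) = 3 × 0.2429 = 0.7287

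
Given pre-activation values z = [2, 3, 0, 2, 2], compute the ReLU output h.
h = [2, 3, 0, 2, 2]

ReLU applied element-wise: max(0,2)=2, max(0,3)=3, max(0,0)=0, max(0,2)=2, max(0,2)=2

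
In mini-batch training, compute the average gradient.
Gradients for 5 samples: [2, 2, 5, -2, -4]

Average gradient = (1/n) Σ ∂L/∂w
Average gradient = 0.6

Average = (1/5)(2 + 2 + 5 + -2 + -4) = 3/5 = 0.6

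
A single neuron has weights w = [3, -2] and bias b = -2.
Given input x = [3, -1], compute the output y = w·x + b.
y = 9

y = (3)(3) + (-2)(-1) + -2 = 9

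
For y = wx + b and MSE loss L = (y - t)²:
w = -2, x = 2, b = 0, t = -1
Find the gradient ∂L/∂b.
∂L/∂b = -6

y = wx + b = (-2)(2) + 0 = -4
∂L/∂y = 2(y - t) = 2(-4 - -1) = -6
∂y/∂b = 1
∂L/∂b = ∂L/∂y · ∂y/∂b = -6 × 1 = -6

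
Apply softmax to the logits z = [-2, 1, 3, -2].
p = [0.0059, 0.1178, 0.8705, 0.0059]

exp(z) = [0.1353, 2.718, 20.09, 0.1353]
Sum = 23.07
p = [0.0059, 0.1178, 0.8705, 0.0059]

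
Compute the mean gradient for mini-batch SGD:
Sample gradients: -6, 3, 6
Average gradient = 1

Average = (1/3)(-6 + 3 + 6) = 3/3 = 1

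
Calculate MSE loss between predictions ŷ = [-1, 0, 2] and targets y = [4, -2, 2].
MSE = 9.667

MSE = (1/3)((-1-4)² + (0--2)² + (2-2)²) = (1/3)(25 + 4 + 0) = 9.667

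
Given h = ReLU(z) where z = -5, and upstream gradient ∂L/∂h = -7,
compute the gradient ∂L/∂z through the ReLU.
∂L/∂z = 0

h = ReLU(-5) = 0
Since z < 0: ∂h/∂z = 0
∂L/∂z = ∂L/∂h · ∂h/∂z = -7 × 0 = 0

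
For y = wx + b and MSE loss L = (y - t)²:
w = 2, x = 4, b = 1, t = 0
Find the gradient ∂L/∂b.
∂L/∂b = 18

y = wx + b = (2)(4) + 1 = 9
∂L/∂y = 2(y - t) = 2(9 - 0) = 18
∂y/∂b = 1
∂L/∂b = ∂L/∂y · ∂y/∂b = 18 × 1 = 18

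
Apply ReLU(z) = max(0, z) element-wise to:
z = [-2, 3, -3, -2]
h = [0, 3, 0, 0]

ReLU applied element-wise: max(0,-2)=0, max(0,3)=3, max(0,-3)=0, max(0,-2)=0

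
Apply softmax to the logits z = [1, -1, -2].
p = [0.8438, 0.1142, 0.042]

exp(z) = [2.718, 0.3679, 0.1353]
Sum = 3.221
p = [0.8438, 0.1142, 0.042]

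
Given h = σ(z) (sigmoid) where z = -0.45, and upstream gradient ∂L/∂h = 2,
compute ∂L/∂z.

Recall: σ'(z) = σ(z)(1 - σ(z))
∂L/∂z = 0.4755

σ(-0.45) = 0.3894
σ'(-0.45) = σ(-0.45)(1 - σ(-0.45)) = 0.3894 × 0.6106 = 0.2378
∂L/∂z = ∂L/∂h · σ'(z) = 2 × 0.2378 = 0.4755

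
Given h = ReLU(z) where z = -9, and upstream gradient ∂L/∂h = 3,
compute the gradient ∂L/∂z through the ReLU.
∂L/∂z = 0

h = ReLU(-9) = 0
Since z < 0: ∂h/∂z = 0
∂L/∂z = ∂L/∂h · ∂h/∂z = 3 × 0 = 0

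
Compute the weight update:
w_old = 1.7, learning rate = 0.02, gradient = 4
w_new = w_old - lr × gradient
w_new = 1.62

w_new = w - η·∂L/∂w = 1.7 - 0.02×(4) = 1.7 - (0.08) = 1.62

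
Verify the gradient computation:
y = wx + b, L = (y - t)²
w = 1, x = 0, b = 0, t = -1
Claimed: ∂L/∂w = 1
Incorrect

y = (1)(0) + 0 = 0
∂L/∂y = 2(y - t) = 2(0 - -1) = 2
∂y/∂w = x = 0
∂L/∂w = 2 × 0 = 0

Claimed value: 1
Incorrect: The correct gradient is 0.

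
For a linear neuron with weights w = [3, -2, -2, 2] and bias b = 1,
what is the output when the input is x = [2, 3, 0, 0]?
y = 1

y = (3)(2) + (-2)(3) + (-2)(0) + (2)(0) + 1 = 1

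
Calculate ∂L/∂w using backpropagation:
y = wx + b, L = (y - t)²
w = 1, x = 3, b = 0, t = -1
∂L/∂w = 24

y = wx + b = (1)(3) + 0 = 3
∂L/∂y = 2(y - t) = 2(3 - -1) = 8
∂y/∂w = x = 3
∂L/∂w = ∂L/∂y · ∂y/∂w = 8 × 3 = 24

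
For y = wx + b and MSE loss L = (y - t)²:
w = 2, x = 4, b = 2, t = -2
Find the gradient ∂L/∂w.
∂L/∂w = 96

y = wx + b = (2)(4) + 2 = 10
∂L/∂y = 2(y - t) = 2(10 - -2) = 24
∂y/∂w = x = 4
∂L/∂w = ∂L/∂y · ∂y/∂w = 24 × 4 = 96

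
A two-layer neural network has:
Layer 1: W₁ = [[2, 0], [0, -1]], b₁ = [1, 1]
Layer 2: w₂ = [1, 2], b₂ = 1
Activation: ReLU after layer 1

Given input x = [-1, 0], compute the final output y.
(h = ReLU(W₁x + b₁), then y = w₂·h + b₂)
y = 3

Layer 1 pre-activation: z₁ = [-1, 1]
After ReLU: h = [0, 1]
Layer 2 output: y = 1×0 + 2×1 + 1 = 3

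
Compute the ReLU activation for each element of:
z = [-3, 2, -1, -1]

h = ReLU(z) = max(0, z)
h = [0, 2, 0, 0]

ReLU applied element-wise: max(0,-3)=0, max(0,2)=2, max(0,-1)=0, max(0,-1)=0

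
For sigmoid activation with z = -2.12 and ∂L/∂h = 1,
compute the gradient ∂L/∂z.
∂L/∂z = 0.09568

σ(-2.12) = 0.1072
σ'(-2.12) = σ(-2.12)(1 - σ(-2.12)) = 0.1072 × 0.8928 = 0.09568
∂L/∂z = ∂L/∂h · σ'(z) = 1 × 0.09568 = 0.09568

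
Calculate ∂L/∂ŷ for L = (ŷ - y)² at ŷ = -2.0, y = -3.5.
∂L/∂ŷ = 3.0

∂L/∂ŷ = 2(ŷ - y) = 2(-2.0 - -3.5) = 2(1.5) = 3.0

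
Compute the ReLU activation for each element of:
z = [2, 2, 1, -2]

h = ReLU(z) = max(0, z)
h = [2, 2, 1, 0]

ReLU applied element-wise: max(0,2)=2, max(0,2)=2, max(0,1)=1, max(0,-2)=0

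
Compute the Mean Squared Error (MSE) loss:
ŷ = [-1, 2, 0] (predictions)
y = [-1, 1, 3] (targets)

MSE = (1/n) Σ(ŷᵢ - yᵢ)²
MSE = 3.333

MSE = (1/3)((-1--1)² + (2-1)² + (0-3)²) = (1/3)(0 + 1 + 9) = 3.333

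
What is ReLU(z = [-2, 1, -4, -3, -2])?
h = [0, 1, 0, 0, 0]

ReLU applied element-wise: max(0,-2)=0, max(0,1)=1, max(0,-4)=0, max(0,-3)=0, max(0,-2)=0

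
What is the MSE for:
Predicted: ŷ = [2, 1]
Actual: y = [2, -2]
MSE = 4.5

MSE = (1/2)((2-2)² + (1--2)²) = (1/2)(0 + 9) = 4.5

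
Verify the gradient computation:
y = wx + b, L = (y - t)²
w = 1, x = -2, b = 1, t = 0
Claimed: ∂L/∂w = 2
Incorrect

y = (1)(-2) + 1 = -1
∂L/∂y = 2(y - t) = 2(-1 - 0) = -2
∂y/∂w = x = -2
∂L/∂w = -2 × -2 = 4

Claimed value: 2
Incorrect: The correct gradient is 4.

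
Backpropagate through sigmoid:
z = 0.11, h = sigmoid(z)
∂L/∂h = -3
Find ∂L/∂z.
∂L/∂z = -0.7477

σ(0.11) = 0.5275
σ'(0.11) = σ(0.11)(1 - σ(0.11)) = 0.5275 × 0.4725 = 0.2492
∂L/∂z = ∂L/∂h · σ'(z) = -3 × 0.2492 = -0.7477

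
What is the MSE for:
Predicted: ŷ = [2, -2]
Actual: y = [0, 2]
MSE = 10

MSE = (1/2)((2-0)² + (-2-2)²) = (1/2)(4 + 16) = 10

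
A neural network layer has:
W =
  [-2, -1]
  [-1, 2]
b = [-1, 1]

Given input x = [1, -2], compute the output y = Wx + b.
y = [-1, -4]

Wx = [-2×1 + -1×-2, -1×1 + 2×-2]
   = [0, -5]
y = Wx + b = [0 + -1, -5 + 1] = [-1, -4]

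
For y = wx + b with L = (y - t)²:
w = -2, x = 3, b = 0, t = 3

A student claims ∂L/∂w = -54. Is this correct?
Correct

y = (-2)(3) + 0 = -6
∂L/∂y = 2(y - t) = 2(-6 - 3) = -18
∂y/∂w = x = 3
∂L/∂w = -18 × 3 = -54

Claimed value: -54
Correct: The correct gradient is -54.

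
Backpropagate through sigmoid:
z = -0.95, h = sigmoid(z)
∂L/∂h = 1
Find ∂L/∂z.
∂L/∂z = 0.2011

σ(-0.95) = 0.2789
σ'(-0.95) = σ(-0.95)(1 - σ(-0.95)) = 0.2789 × 0.7211 = 0.2011
∂L/∂z = ∂L/∂h · σ'(z) = 1 × 0.2011 = 0.2011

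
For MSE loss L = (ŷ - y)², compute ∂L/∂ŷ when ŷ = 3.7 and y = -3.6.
∂L/∂ŷ = 14.6

∂L/∂ŷ = 2(ŷ - y) = 2(3.7 - -3.6) = 2(7.3) = 14.6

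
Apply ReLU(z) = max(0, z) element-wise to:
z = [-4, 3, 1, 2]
h = [0, 3, 1, 2]

ReLU applied element-wise: max(0,-4)=0, max(0,3)=3, max(0,1)=1, max(0,2)=2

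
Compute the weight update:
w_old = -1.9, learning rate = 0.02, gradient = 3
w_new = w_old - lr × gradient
w_new = -1.96

w_new = w - η·∂L/∂w = -1.9 - 0.02×(3) = -1.9 - (0.06) = -1.96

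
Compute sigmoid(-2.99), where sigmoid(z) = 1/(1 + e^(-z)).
0.04788

sigmoid(-2.99) = 1/(1 + e^(2.99)) = 1/(1 + 19.89) = 0.04788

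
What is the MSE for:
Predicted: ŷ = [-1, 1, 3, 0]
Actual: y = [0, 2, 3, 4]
MSE = 4.5

MSE = (1/4)((-1-0)² + (1-2)² + (3-3)² + (0-4)²) = (1/4)(1 + 1 + 0 + 16) = 4.5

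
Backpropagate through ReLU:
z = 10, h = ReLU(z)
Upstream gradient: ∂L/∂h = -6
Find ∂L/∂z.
∂L/∂z = -6

h = ReLU(10) = 10
Since z > 0: ∂h/∂z = 1
∂L/∂z = ∂L/∂h · ∂h/∂z = -6 × 1 = -6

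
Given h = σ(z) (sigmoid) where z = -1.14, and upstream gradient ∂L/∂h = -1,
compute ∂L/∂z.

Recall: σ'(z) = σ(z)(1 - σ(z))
∂L/∂z = -0.1836

σ(-1.14) = 0.2423
σ'(-1.14) = σ(-1.14)(1 - σ(-1.14)) = 0.2423 × 0.7577 = 0.1836
∂L/∂z = ∂L/∂h · σ'(z) = -1 × 0.1836 = -0.1836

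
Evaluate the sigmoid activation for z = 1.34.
0.7925

sigmoid(1.34) = 1/(1 + e^(-1.34)) = 1/(1 + 0.2618) = 0.7925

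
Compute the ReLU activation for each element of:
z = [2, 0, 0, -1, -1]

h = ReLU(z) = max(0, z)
h = [2, 0, 0, 0, 0]

ReLU applied element-wise: max(0,2)=2, max(0,0)=0, max(0,0)=0, max(0,-1)=0, max(0,-1)=0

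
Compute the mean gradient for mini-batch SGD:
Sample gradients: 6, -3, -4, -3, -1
Average gradient = -1

Average = (1/5)(6 + -3 + -4 + -3 + -1) = -5/5 = -1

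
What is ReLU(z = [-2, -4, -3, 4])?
h = [0, 0, 0, 4]

ReLU applied element-wise: max(0,-2)=0, max(0,-4)=0, max(0,-3)=0, max(0,4)=4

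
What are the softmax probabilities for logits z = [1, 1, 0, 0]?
p = [0.3655, 0.3655, 0.1345, 0.1345]

exp(z) = [2.718, 2.718, 1, 1]
Sum = 7.437
p = [0.3655, 0.3655, 0.1345, 0.1345]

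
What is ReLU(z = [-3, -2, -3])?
h = [0, 0, 0]

ReLU applied element-wise: max(0,-3)=0, max(0,-2)=0, max(0,-3)=0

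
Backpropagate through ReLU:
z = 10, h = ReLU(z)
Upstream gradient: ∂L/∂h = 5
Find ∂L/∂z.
∂L/∂z = 5

h = ReLU(10) = 10
Since z > 0: ∂h/∂z = 1
∂L/∂z = ∂L/∂h · ∂h/∂z = 5 × 1 = 5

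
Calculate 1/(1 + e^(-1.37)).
0.7974

sigmoid(1.37) = 1/(1 + e^(-1.37)) = 1/(1 + 0.2541) = 0.7974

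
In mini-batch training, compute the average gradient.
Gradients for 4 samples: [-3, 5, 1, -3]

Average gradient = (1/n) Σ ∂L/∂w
Average gradient = 0

Average = (1/4)(-3 + 5 + 1 + -3) = 0/4 = 0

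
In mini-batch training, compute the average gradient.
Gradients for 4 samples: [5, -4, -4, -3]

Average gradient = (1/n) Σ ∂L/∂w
Average gradient = -1.5

Average = (1/4)(5 + -4 + -4 + -3) = -6/4 = -1.5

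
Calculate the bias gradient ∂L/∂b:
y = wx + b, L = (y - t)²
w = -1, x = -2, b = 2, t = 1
∂L/∂b = 6

y = wx + b = (-1)(-2) + 2 = 4
∂L/∂y = 2(y - t) = 2(4 - 1) = 6
∂y/∂b = 1
∂L/∂b = ∂L/∂y · ∂y/∂b = 6 × 1 = 6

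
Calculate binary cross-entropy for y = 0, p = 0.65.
L = 1.05

L = -0·log(0.65) - 1·log(0.35) = -log(0.35) = 1.05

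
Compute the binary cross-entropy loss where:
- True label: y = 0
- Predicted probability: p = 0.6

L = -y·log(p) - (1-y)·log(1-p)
L = 0.9163

L = -0·log(0.6) - 1·log(0.4) = -log(0.4) = 0.9163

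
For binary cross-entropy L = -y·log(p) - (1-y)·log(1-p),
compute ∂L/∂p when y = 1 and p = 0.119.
∂L/∂p = -8.403

∂L/∂p = -y/p + (1-y)/(1-p) = -1/0.119 + 0 = -8.403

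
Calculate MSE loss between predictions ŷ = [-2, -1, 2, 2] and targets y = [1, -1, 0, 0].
MSE = 4.25

MSE = (1/4)((-2-1)² + (-1--1)² + (2-0)² + (2-0)²) = (1/4)(9 + 0 + 4 + 4) = 4.25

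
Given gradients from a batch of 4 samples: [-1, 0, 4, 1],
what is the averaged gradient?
Average gradient = 1

Average = (1/4)(-1 + 0 + 4 + 1) = 4/4 = 1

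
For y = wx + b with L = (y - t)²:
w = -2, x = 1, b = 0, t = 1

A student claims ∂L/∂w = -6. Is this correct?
Correct

y = (-2)(1) + 0 = -2
∂L/∂y = 2(y - t) = 2(-2 - 1) = -6
∂y/∂w = x = 1
∂L/∂w = -6 × 1 = -6

Claimed value: -6
Correct: The correct gradient is -6.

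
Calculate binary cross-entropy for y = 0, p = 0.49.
L = 0.6733

L = -0·log(0.49) - 1·log(0.51) = -log(0.51) = 0.6733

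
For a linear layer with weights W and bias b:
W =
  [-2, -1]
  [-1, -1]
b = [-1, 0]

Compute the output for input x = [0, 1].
y = [-2, -1]

Wx = [-2×0 + -1×1, -1×0 + -1×1]
   = [-1, -1]
y = Wx + b = [-1 + -1, -1 + 0] = [-2, -1]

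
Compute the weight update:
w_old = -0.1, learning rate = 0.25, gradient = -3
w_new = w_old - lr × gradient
w_new = 0.65

w_new = w - η·∂L/∂w = -0.1 - 0.25×(-3) = -0.1 - (-0.75) = 0.65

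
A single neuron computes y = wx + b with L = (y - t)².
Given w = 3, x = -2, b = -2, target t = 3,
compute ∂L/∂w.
∂L/∂w = 44

y = wx + b = (3)(-2) + -2 = -8
∂L/∂y = 2(y - t) = 2(-8 - 3) = -22
∂y/∂w = x = -2
∂L/∂w = ∂L/∂y · ∂y/∂w = -22 × -2 = 44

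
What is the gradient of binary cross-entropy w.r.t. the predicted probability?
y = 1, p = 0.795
∂L/∂p = -1.258

∂L/∂p = -y/p + (1-y)/(1-p) = -1/0.795 + 0 = -1.258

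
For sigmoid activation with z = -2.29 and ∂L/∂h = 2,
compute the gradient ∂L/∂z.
∂L/∂z = 0.167

σ(-2.29) = 0.09195
σ'(-2.29) = σ(-2.29)(1 - σ(-2.29)) = 0.09195 × 0.908 = 0.0835
∂L/∂z = ∂L/∂h · σ'(z) = 2 × 0.0835 = 0.167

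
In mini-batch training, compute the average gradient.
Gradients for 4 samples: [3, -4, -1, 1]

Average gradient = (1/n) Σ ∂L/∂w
Average gradient = -0.25

Average = (1/4)(3 + -4 + -1 + 1) = -1/4 = -0.25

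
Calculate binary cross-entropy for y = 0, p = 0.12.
L = 0.1278

L = -0·log(0.12) - 1·log(0.88) = -log(0.88) = 0.1278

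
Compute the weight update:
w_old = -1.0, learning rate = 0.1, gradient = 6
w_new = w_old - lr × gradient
w_new = -1.6

w_new = w - η·∂L/∂w = -1.0 - 0.1×(6) = -1.0 - (0.6) = -1.6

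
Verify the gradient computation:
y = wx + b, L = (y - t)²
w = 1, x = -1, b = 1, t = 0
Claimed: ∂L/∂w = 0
Correct

y = (1)(-1) + 1 = 0
∂L/∂y = 2(y - t) = 2(0 - 0) = 0
∂y/∂w = x = -1
∂L/∂w = 0 × -1 = 0

Claimed value: 0
Correct: The correct gradient is 0.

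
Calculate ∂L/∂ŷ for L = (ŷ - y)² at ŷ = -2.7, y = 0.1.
∂L/∂ŷ = -5.6

∂L/∂ŷ = 2(ŷ - y) = 2(-2.7 - 0.1) = 2(-2.8) = -5.6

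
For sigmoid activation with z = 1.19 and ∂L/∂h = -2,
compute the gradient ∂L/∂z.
∂L/∂z = -0.3577

σ(1.19) = 0.7667
σ'(1.19) = σ(1.19)(1 - σ(1.19)) = 0.7667 × 0.2333 = 0.1788
∂L/∂z = ∂L/∂h · σ'(z) = -2 × 0.1788 = -0.3577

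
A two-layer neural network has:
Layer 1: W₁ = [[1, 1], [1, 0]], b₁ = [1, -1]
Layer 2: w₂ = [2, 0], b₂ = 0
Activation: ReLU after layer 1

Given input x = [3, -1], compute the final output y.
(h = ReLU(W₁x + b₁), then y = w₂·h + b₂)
y = 6

Layer 1 pre-activation: z₁ = [3, 2]
After ReLU: h = [3, 2]
Layer 2 output: y = 2×3 + 0×2 + 0 = 6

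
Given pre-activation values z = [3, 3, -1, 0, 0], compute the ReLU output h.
h = [3, 3, 0, 0, 0]

ReLU applied element-wise: max(0,3)=3, max(0,3)=3, max(0,-1)=0, max(0,0)=0, max(0,0)=0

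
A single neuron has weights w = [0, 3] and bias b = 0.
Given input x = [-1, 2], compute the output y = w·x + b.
y = 6

y = (0)(-1) + (3)(2) + 0 = 6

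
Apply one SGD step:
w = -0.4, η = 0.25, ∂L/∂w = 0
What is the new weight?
w_new = -0.4

w_new = w - η·∂L/∂w = -0.4 - 0.25×(0) = -0.4 - (0) = -0.4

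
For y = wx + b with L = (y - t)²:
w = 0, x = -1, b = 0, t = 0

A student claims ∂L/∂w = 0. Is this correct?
Correct

y = (0)(-1) + 0 = 0
∂L/∂y = 2(y - t) = 2(0 - 0) = 0
∂y/∂w = x = -1
∂L/∂w = 0 × -1 = 0

Claimed value: 0
Correct: The correct gradient is 0.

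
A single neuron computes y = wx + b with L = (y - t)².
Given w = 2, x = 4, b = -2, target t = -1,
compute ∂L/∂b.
∂L/∂b = 14

y = wx + b = (2)(4) + -2 = 6
∂L/∂y = 2(y - t) = 2(6 - -1) = 14
∂y/∂b = 1
∂L/∂b = ∂L/∂y · ∂y/∂b = 14 × 1 = 14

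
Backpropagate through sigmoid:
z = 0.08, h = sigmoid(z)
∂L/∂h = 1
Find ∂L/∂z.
∂L/∂z = 0.2496

σ(0.08) = 0.52
σ'(0.08) = σ(0.08)(1 - σ(0.08)) = 0.52 × 0.48 = 0.2496
∂L/∂z = ∂L/∂h · σ'(z) = 1 × 0.2496 = 0.2496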